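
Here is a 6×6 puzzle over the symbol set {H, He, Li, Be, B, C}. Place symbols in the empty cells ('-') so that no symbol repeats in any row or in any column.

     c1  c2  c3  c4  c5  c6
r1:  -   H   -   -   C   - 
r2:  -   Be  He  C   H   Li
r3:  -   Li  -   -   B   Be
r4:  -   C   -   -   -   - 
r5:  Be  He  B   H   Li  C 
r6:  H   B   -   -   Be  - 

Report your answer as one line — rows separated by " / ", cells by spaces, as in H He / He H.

He H Li Be C B / B Be He C H Li / C Li H He B Be / Li C Be B He H / Be He B H Li C / H B C Li Be He

row 2 has {H,He,Li,Be,C}; column 1 has {H,Be} — only B is left for (r2,c1).
row 3 has {Li,Be,B}; column 4 has {H,C} — only He is left for (r3,c4).
row 4 has {C}; column 5 has {H,Li,Be,B,C} — only He is left for (r4,c5).
row 6 has {H,Be,B}; column 4 has {H,He,C} — only Li is left for (r6,c4).
row 6 has {H,Li,Be,B}; column 6 has {Li,Be,C} — only He is left for (r6,c6).
row 1 has {H,C}; column 6 has {He,Li,Be,C} — only B is left for (r1,c6).
row 3 has {He,Li,Be,B}; column 1 has {H,Be,B} — only C is left for (r3,c1).
row 3 has {He,Li,Be,B,C}; column 3 has {He,B} — only H is left for (r3,c3).
row 4 has {He,C}; column 1 has {H,Be,B,C} — only Li is left for (r4,c1).
row 4 has {He,Li,C}; column 3 has {H,He,B} — only Be is left for (r4,c3).
row 4 has {He,Li,Be,C}; column 4 has {H,He,Li,C} — only B is left for (r4,c4).
row 4 has {He,Li,Be,B,C}; column 6 has {He,Li,Be,B,C} — only H is left for (r4,c6).
row 6 has {H,He,Li,Be,B}; column 3 has {H,He,Be,B} — only C is left for (r6,c3).
row 1 has {H,B,C}; column 1 has {H,Li,Be,B,C} — only He is left for (r1,c1).
row 1 has {H,He,B,C}; column 3 has {H,He,Be,B,C} — only Li is left for (r1,c3).
row 1 has {H,He,Li,B,C}; column 4 has {H,He,Li,B,C} — only Be is left for (r1,c4).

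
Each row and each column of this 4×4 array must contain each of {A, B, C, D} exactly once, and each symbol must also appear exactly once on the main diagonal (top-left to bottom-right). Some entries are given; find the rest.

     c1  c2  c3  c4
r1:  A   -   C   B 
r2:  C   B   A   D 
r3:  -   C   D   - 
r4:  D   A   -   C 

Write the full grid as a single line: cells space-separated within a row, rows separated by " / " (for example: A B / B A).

A D C B / C B A D / B C D A / D A B C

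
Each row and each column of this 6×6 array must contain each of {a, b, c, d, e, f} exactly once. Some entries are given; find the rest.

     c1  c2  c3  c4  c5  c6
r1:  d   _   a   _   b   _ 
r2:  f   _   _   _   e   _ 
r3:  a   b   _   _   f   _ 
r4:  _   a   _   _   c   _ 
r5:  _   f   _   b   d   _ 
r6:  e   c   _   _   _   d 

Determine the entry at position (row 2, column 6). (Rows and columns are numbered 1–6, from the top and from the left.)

(r1,c2) = e
(r2,c2) = d
(r4,c1) = b
(r5,c1) = c
(r5,c3) = e
(r5,c6) = a
(r6,c5) = a
(r6,c4) = f
(r1,c4) = c
(r1,c6) = f
(r2,c4) = a
(r4,c6) = e
(r6,c3) = b
(r2,c3) = c
(r2,c6) = b

b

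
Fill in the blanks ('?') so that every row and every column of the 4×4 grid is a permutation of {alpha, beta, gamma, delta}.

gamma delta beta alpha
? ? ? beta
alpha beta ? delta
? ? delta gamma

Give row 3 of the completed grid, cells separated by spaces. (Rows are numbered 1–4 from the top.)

alpha beta gamma delta

(r2,c1) = delta
(r3,c3) = gamma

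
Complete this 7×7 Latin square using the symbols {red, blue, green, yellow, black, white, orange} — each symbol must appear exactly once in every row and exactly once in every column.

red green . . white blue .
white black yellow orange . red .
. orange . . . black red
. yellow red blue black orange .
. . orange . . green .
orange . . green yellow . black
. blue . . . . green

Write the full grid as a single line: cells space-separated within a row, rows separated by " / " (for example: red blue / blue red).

Cell (r1,c3): row 1 has {red,blue,green,white}; column 3 has {red,yellow,orange} → black.
Cell (r1,c4): row 1 has {red,blue,green,black,white}; column 4 has {blue,green,orange} → yellow.
Cell (r1,c7): row 1 has {red,blue,green,yellow,black,white}; column 7 has {red,green,black} → orange.
Cell (r2,c7): row 2 has {red,yellow,black,white,orange}; column 7 has {red,green,black,orange} → blue.
Cell (r3,c4): row 3 has {red,black,orange}; column 4 has {blue,green,yellow,orange} → white.
Cell (r4,c1): row 4 has {red,blue,yellow,black,orange}; column 1 has {red,white,orange} → green.
Cell (r4,c7): row 4 has {red,blue,green,yellow,black,orange}; column 7 has {red,blue,green,black,orange} → white.
Cell (r5,c7): row 5 has {green,orange}; column 7 has {red,blue,green,black,white,orange} → yellow.
Cell (r6,c6): row 6 has {green,yellow,black,orange}; column 6 has {red,blue,green,black,orange} → white.
Cell (r7,c3): row 7 has {blue,green}; column 3 has {red,yellow,black,orange} → white.
Cell (r7,c6): row 7 has {blue,green,white}; column 6 has {red,blue,green,black,white,orange} → yellow.
Cell (r2,c5): row 2 has {red,blue,yellow,black,white,orange}; column 5 has {yellow,black,white} → green.
Cell (r3,c5): row 3 has {red,black,white,orange}; column 5 has {green,yellow,black,white} → blue.
Cell (r5,c5): row 5 has {green,yellow,orange}; column 5 has {blue,green,yellow,black,white} → red.
Cell (r6,c2): row 6 has {green,yellow,black,white,orange}; column 2 has {blue,green,yellow,black,orange} → red.
Cell (r6,c3): row 6 has {red,green,yellow,black,white,orange}; column 3 has {red,yellow,black,white,orange} → blue.
Cell (r7,c1): row 7 has {blue,green,yellow,white}; column 1 has {red,green,white,orange} → black.
Cell (r7,c4): row 7 has {blue,green,yellow,black,white}; column 4 has {blue,green,yellow,white,orange} → red.
Cell (r7,c5): row 7 has {red,blue,green,yellow,black,white}; column 5 has {red,blue,green,yellow,black,white} → orange.
Cell (r3,c1): row 3 has {red,blue,black,white,orange}; column 1 has {red,green,black,white,orange} → yellow.
Cell (r3,c3): row 3 has {red,blue,yellow,black,white,orange}; column 3 has {red,blue,yellow,black,white,orange} → green.
Cell (r5,c1): row 5 has {red,green,yellow,orange}; column 1 has {red,green,yellow,black,white,orange} → blue.
Cell (r5,c2): row 5 has {red,blue,green,yellow,orange}; column 2 has {red,blue,green,yellow,black,orange} → white.
Cell (r5,c4): row 5 has {red,blue,green,yellow,white,orange}; column 4 has {red,blue,green,yellow,white,orange} → black.

red green black yellow white blue orange / white black yellow orange green red blue / yellow orange green white blue black red / green yellow red blue black orange white / blue white orange black red green yellow / orange red blue green yellow white black / black blue white red orange yellow green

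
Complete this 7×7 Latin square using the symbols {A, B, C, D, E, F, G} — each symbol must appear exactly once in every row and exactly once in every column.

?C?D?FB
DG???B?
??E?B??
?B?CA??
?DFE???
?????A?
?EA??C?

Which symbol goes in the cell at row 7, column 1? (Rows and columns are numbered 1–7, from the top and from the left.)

F

(r1,c3) = G
(r1,c5) = E
(r2,c3) = C
(r2,c5) = F
(r4,c3) = D
(r5,c6) = G
(r6,c2) = F
(r6,c3) = B
(r6,c4) = G
(r1,c1) = A
(r2,c4) = A
(r2,c7) = E
(r3,c2) = A
(r3,c4) = F
(r3,c6) = D
(r4,c6) = E
(r5,c5) = C
(r5,c7) = A
(r6,c5) = D
(r6,c7) = C
(r7,c4) = B
(r7,c5) = G
(r3,c7) = G
(r4,c7) = F
(r5,c1) = B
(r6,c1) = E
(r7,c1) = F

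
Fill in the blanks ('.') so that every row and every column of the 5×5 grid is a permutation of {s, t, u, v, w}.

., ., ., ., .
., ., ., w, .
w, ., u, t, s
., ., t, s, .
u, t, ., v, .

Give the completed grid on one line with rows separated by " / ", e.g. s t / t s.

row 1 is empty so far; column 4 has {s,t,v,w} — only u is left for (r1,c4).
row 3 has {s,t,u,w}; column 2 has {t} — only v is left for (r3,c2).
row 4 has {s,t}; column 1 has {u,w} — only v is left for (r4,c1).
row 5 has {t,u,v}; column 5 has {s} — only w is left for (r5,c5).
row 4 has {s,t,v}; column 5 has {s,w} — only u is left for (r4,c5).
row 5 has {t,u,v,w}; column 3 has {t,u} — only s is left for (r5,c3).
row 2 has {w}; column 3 has {s,t,u} — only v is left for (r2,c3).
row 2 has {v,w}; column 5 has {s,u,w} — only t is left for (r2,c5).
row 4 has {s,t,u,v}; column 2 has {t,v} — only w is left for (r4,c2).
row 1 has {u}; column 2 has {t,v,w} — only s is left for (r1,c2).
row 1 has {s,u}; column 3 has {s,t,u,v} — only w is left for (r1,c3).
row 1 has {s,u,w}; column 5 has {s,t,u,w} — only v is left for (r1,c5).
row 2 has {t,v,w}; column 1 has {u,v,w} — only s is left for (r2,c1).
row 2 has {s,t,v,w}; column 2 has {s,t,v,w} — only u is left for (r2,c2).
row 1 has {s,u,v,w}; column 1 has {s,u,v,w} — only t is left for (r1,c1).

t s w u v / s u v w t / w v u t s / v w t s u / u t s v w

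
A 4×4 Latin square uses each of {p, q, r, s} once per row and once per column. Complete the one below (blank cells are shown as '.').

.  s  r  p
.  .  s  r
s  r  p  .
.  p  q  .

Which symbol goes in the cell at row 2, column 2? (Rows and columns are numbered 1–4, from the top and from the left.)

q

(r1,c1): row 1 has {p,r,s}; column 1 has {s}, so it must be q.
(r2,c1): row 2 has {r,s}; column 1 has {q,s}, so it must be p.
(r2,c2): row 2 has {p,r,s}; column 2 has {p,r,s}, so it must be q.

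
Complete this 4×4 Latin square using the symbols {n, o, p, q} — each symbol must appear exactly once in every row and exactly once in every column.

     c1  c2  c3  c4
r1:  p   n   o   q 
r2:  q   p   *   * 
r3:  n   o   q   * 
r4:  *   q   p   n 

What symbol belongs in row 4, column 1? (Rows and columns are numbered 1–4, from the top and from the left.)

o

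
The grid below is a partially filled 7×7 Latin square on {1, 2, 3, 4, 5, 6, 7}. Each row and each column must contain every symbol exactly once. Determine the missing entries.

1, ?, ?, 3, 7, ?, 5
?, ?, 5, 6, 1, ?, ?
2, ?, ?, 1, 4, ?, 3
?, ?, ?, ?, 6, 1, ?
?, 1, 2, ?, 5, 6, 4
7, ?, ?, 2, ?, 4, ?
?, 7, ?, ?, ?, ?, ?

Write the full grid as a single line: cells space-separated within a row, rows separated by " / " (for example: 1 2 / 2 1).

1 4 6 3 7 2 5 / 4 3 5 6 1 7 2 / 2 6 7 1 4 5 3 / 5 2 3 4 6 1 7 / 3 1 2 7 5 6 4 / 7 5 1 2 3 4 6 / 6 7 4 5 2 3 1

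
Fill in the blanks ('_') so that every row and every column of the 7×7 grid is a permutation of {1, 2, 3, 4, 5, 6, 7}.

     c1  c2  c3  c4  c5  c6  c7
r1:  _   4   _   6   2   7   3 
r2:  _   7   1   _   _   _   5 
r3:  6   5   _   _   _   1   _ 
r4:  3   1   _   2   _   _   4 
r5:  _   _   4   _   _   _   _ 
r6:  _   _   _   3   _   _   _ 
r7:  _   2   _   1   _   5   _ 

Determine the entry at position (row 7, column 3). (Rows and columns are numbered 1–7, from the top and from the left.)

(r1,c3): row 1 has {2,3,4,6,7}; column 3 has {1,4}, so it must be 5.
(r2,c4): row 2 has {1,5,7}; column 4 has {1,2,3,6}, so it must be 4.
(r3,c4): row 3 has {1,5,6}; column 4 has {1,2,3,4,6}, so it must be 7.
(r3,c7): row 3 has {1,5,6,7}; column 7 has {3,4,5}, so it must be 2.
(r4,c6): row 4 has {1,2,3,4}; column 6 has {1,5,7}, so it must be 6.
(r5,c4): row 5 has {4}; column 4 has {1,2,3,4,6,7}, so it must be 5.
(r6,c2): row 6 has {3}; column 2 has {1,2,4,5,7}, so it must be 6.
(r1,c1): row 1 has {2,3,4,5,6,7}; column 1 has {3,6}, so it must be 1.
(r2,c1): row 2 has {1,4,5,7}; column 1 has {1,3,6}, so it must be 2.
(r2,c6): row 2 has {1,2,4,5,7}; column 6 has {1,5,6,7}, so it must be 3.
(r3,c3): row 3 has {1,2,5,6,7}; column 3 has {1,4,5}, so it must be 3.
(r3,c5): row 3 has {1,2,3,5,6,7}; column 5 has {2}, so it must be 4.
(r4,c3): row 4 has {1,2,3,4,6}; column 3 has {1,3,4,5}, so it must be 7.
(r4,c5): row 4 has {1,2,3,4,6,7}; column 5 has {2,4}, so it must be 5.
(r5,c1): row 5 has {4,5}; column 1 has {1,2,3,6}, so it must be 7.
(r5,c2): row 5 has {4,5,7}; column 2 has {1,2,4,5,6,7}, so it must be 3.
(r5,c6): row 5 has {3,4,5,7}; column 6 has {1,3,5,6,7}, so it must be 2.
(r6,c3): row 6 has {3,6}; column 3 has {1,3,4,5,7}, so it must be 2.
(r6,c6): row 6 has {2,3,6}; column 6 has {1,2,3,5,6,7}, so it must be 4.
(r7,c1): row 7 has {1,2,5}; column 1 has {1,2,3,6,7}, so it must be 4.
(r7,c3): row 7 has {1,2,4,5}; column 3 has {1,2,3,4,5,7}, so it must be 6.

6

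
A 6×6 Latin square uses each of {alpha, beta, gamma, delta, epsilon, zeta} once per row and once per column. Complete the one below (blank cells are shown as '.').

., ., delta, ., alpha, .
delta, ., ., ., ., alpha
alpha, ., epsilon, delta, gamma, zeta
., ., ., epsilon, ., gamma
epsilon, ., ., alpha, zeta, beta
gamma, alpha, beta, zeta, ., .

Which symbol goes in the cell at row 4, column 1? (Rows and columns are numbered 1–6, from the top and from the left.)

Cell (r1,c6): row 1 has {alpha,delta}; column 6 has {alpha,beta,gamma,zeta} → epsilon.
Cell (r3,c2): row 3 has {alpha,gamma,delta,epsilon,zeta}; column 2 has {alpha} → beta.
Cell (r5,c3): row 5 has {alpha,beta,epsilon,zeta}; column 3 has {beta,delta,epsilon} → gamma.
Cell (r6,c6): row 6 has {alpha,beta,gamma,zeta}; column 6 has {alpha,beta,gamma,epsilon,zeta} → delta.
Cell (r2,c3): row 2 has {alpha,delta}; column 3 has {beta,gamma,delta,epsilon} → zeta.
Cell (r4,c3): row 4 has {gamma,epsilon}; column 3 has {beta,gamma,delta,epsilon,zeta} → alpha.
Cell (r5,c2): row 5 has {alpha,beta,gamma,epsilon,zeta}; column 2 has {alpha,beta} → delta.
Cell (r6,c5): row 6 has {alpha,beta,gamma,delta,zeta}; column 5 has {alpha,gamma,zeta} → epsilon.
Cell (r2,c5): row 2 has {alpha,delta,zeta}; column 5 has {alpha,gamma,epsilon,zeta} → beta.
Cell (r4,c2): row 4 has {alpha,gamma,epsilon}; column 2 has {alpha,beta,delta} → zeta.
Cell (r4,c5): row 4 has {alpha,gamma,epsilon,zeta}; column 5 has {alpha,beta,gamma,epsilon,zeta} → delta.
Cell (r1,c2): row 1 has {alpha,delta,epsilon}; column 2 has {alpha,beta,delta,zeta} → gamma.
Cell (r1,c4): row 1 has {alpha,gamma,delta,epsilon}; column 4 has {alpha,delta,epsilon,zeta} → beta.
Cell (r2,c2): row 2 has {alpha,beta,delta,zeta}; column 2 has {alpha,beta,gamma,delta,zeta} → epsilon.
Cell (r2,c4): row 2 has {alpha,beta,delta,epsilon,zeta}; column 4 has {alpha,beta,delta,epsilon,zeta} → gamma.
Cell (r4,c1): row 4 has {alpha,gamma,delta,epsilon,zeta}; column 1 has {alpha,gamma,delta,epsilon} → beta.

beta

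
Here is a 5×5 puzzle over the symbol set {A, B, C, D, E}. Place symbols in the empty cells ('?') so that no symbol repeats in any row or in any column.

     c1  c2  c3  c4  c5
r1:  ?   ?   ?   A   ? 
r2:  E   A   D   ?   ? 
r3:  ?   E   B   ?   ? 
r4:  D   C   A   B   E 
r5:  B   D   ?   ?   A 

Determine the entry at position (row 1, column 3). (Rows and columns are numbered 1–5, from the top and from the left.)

E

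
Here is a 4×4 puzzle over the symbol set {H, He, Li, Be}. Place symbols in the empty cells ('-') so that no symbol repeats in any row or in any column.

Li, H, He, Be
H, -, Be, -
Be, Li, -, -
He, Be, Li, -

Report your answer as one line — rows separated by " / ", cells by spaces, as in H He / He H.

Li H He Be / H He Be Li / Be Li H He / He Be Li H

(r2,c2) = He
(r2,c4) = Li
(r3,c3) = H
(r3,c4) = He
(r4,c4) = H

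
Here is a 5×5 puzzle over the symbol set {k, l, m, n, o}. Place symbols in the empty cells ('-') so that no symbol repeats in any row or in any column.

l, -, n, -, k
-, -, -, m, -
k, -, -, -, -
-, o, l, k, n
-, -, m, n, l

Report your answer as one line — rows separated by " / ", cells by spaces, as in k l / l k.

l m n o k / n l k m o / k n o l m / m o l k n / o k m n l

At row 1, column 2: row 1 has {k,l,n}; column 2 has {o}; that leaves m.
At row 1, column 4: row 1 has {k,l,m,n}; column 4 has {k,m,n}; that leaves o.
At row 2, column 5: row 2 has {m}; column 5 has {k,l,n}; that leaves o.
At row 3, column 3: row 3 has {k}; column 3 has {l,m,n}; that leaves o.
At row 3, column 4: row 3 has {k,o}; column 4 has {k,m,n,o}; that leaves l.
At row 3, column 5: row 3 has {k,l,o}; column 5 has {k,l,n,o}; that leaves m.
At row 4, column 1: row 4 has {k,l,n,o}; column 1 has {k,l}; that leaves m.
At row 5, column 1: row 5 has {l,m,n}; column 1 has {k,l,m}; that leaves o.
At row 5, column 2: row 5 has {l,m,n,o}; column 2 has {m,o}; that leaves k.
At row 2, column 1: row 2 has {m,o}; column 1 has {k,l,m,o}; that leaves n.
At row 2, column 2: row 2 has {m,n,o}; column 2 has {k,m,o}; that leaves l.
At row 2, column 3: row 2 has {l,m,n,o}; column 3 has {l,m,n,o}; that leaves k.
At row 3, column 2: row 3 has {k,l,m,o}; column 2 has {k,l,m,o}; that leaves n.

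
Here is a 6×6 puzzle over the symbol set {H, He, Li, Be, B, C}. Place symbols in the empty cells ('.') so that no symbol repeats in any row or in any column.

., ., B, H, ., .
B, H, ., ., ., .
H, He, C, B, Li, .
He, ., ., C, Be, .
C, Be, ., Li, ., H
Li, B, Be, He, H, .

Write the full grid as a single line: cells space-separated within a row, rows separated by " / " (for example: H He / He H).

Be C B H He Li / B H Li Be C He / H He C B Li Be / He Li H C Be B / C Be He Li B H / Li B Be He H C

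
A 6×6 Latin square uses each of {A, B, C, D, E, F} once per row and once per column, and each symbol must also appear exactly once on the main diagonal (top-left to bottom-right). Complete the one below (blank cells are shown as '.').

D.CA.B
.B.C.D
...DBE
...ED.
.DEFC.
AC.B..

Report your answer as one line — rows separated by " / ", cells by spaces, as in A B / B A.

(r5,c1): row 5 has {C,D,E,F}; column 1 has {A,D}, so it must be B.
(r5,c6): row 5 has {B,C,D,E,F}; column 6 has {B,D,E}, so it must be A.
(r6,c6): row 6 has {A,B,C}; column 6 has {A,B,D,E}; the diagonal has {B,C,D,E}, so it must be F.
(r3,c3): row 3 has {B,D,E}; column 3 has {C,E}; the diagonal has {B,C,D,E,F}, so it must be A.
(r4,c6): row 4 has {D,E}; column 6 has {A,B,D,E,F}, so it must be C.
(r6,c3): row 6 has {A,B,C,F}; column 3 has {A,C,E}, so it must be D.
(r6,c5): row 6 has {A,B,C,D,F}; column 5 has {B,C,D}, so it must be E.
(r1,c5): row 1 has {A,B,C,D}; column 5 has {B,C,D,E}, so it must be F.
(r2,c3): row 2 has {B,C,D}; column 3 has {A,C,D,E}, so it must be F.
(r2,c5): row 2 has {B,C,D,F}; column 5 has {B,C,D,E,F}, so it must be A.
(r3,c2): row 3 has {A,B,D,E}; column 2 has {B,C,D}, so it must be F.
(r4,c1): row 4 has {C,D,E}; column 1 has {A,B,D}, so it must be F.
(r4,c2): row 4 has {C,D,E,F}; column 2 has {B,C,D,F}, so it must be A.
(r4,c3): row 4 has {A,C,D,E,F}; column 3 has {A,C,D,E,F}, so it must be B.
(r1,c2): row 1 has {A,B,C,D,F}; column 2 has {A,B,C,D,F}, so it must be E.
(r2,c1): row 2 has {A,B,C,D,F}; column 1 has {A,B,D,F}, so it must be E.
(r3,c1): row 3 has {A,B,D,E,F}; column 1 has {A,B,D,E,F}, so it must be C.

D E C A F B / E B F C A D / C F A D B E / F A B E D C / B D E F C A / A C D B E F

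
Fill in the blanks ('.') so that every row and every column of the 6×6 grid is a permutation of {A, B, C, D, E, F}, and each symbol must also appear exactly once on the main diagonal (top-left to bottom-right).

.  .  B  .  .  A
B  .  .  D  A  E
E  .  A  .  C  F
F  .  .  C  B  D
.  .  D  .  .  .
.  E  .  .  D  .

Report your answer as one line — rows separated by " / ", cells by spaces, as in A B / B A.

Cell (r1,c1): row 1 has {A,B}; column 1 has {B,E,F}; the diagonal has {A,C} → D.
Cell (r2,c2): row 2 has {A,B,D,E}; column 2 has {E}; the diagonal has {A,C,D} → F.
Cell (r2,c3): row 2 has {A,B,D,E,F}; column 3 has {A,B,D} → C.
Cell (r3,c4): row 3 has {A,C,E,F}; column 4 has {C,D} → B.
Cell (r4,c2): row 4 has {B,C,D,F}; column 2 has {E,F} → A.
Cell (r4,c3): row 4 has {A,B,C,D,F}; column 3 has {A,B,C,D} → E.
Cell (r5,c5): row 5 has {D}; column 5 has {A,B,C,D}; the diagonal has {A,C,D,F} → E.
Cell (r6,c3): row 6 has {D,E}; column 3 has {A,B,C,D,E} → F.
Cell (r6,c4): row 6 has {D,E,F}; column 4 has {B,C,D} → A.
Cell (r6,c6): row 6 has {A,D,E,F}; column 6 has {A,D,E,F}; the diagonal has {A,C,D,E,F} → B.
Cell (r1,c2): row 1 has {A,B,D}; column 2 has {A,E,F} → C.
Cell (r1,c5): row 1 has {A,B,C,D}; column 5 has {A,B,C,D,E} → F.
Cell (r3,c2): row 3 has {A,B,C,E,F}; column 2 has {A,C,E,F} → D.
Cell (r5,c2): row 5 has {D,E}; column 2 has {A,C,D,E,F} → B.
Cell (r5,c4): row 5 has {B,D,E}; column 4 has {A,B,C,D} → F.
Cell (r5,c6): row 5 has {B,D,E,F}; column 6 has {A,B,D,E,F} → C.
Cell (r6,c1): row 6 has {A,B,D,E,F}; column 1 has {B,D,E,F} → C.
Cell (r1,c4): row 1 has {A,B,C,D,F}; column 4 has {A,B,C,D,F} → E.
Cell (r5,c1): row 5 has {B,C,D,E,F}; column 1 has {B,C,D,E,F} → A.

D C B E F A / B F C D A E / E D A B C F / F A E C B D / A B D F E C / C E F A D B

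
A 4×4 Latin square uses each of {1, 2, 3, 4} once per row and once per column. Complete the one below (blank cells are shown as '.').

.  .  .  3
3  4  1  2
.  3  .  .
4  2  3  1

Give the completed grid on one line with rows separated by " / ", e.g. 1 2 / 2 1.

2 1 4 3 / 3 4 1 2 / 1 3 2 4 / 4 2 3 1

At row 1, column 2: row 1 has {3}; column 2 has {2,3,4}; that leaves 1.
At row 3, column 4: row 3 has {3}; column 4 has {1,2,3}; that leaves 4.
At row 1, column 1: row 1 has {1,3}; column 1 has {3,4}; that leaves 2.
At row 1, column 3: row 1 has {1,2,3}; column 3 has {1,3}; that leaves 4.
At row 3, column 1: row 3 has {3,4}; column 1 has {2,3,4}; that leaves 1.
At row 3, column 3: row 3 has {1,3,4}; column 3 has {1,3,4}; that leaves 2.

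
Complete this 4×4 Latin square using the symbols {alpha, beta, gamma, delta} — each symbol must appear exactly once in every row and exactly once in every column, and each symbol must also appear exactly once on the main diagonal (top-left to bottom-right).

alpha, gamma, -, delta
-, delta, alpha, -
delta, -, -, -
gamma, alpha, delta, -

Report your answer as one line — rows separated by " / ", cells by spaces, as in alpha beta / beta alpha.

(r1,c3): row 1 has {alpha,gamma,delta}; column 3 has {alpha,delta}, so it must be beta.
(r2,c1): row 2 has {alpha,delta}; column 1 has {alpha,gamma,delta}, so it must be beta.
(r2,c4): row 2 has {alpha,beta,delta}; column 4 has {delta}, so it must be gamma.
(r3,c2): row 3 has {delta}; column 2 has {alpha,gamma,delta}, so it must be beta.
(r3,c3): row 3 has {beta,delta}; column 3 has {alpha,beta,delta}; the diagonal has {alpha,delta}, so it must be gamma.
(r3,c4): row 3 has {beta,gamma,delta}; column 4 has {gamma,delta}, so it must be alpha.
(r4,c4): row 4 has {alpha,gamma,delta}; column 4 has {alpha,gamma,delta}; the diagonal has {alpha,gamma,delta}, so it must be beta.

alpha gamma beta delta / beta delta alpha gamma / delta beta gamma alpha / gamma alpha delta beta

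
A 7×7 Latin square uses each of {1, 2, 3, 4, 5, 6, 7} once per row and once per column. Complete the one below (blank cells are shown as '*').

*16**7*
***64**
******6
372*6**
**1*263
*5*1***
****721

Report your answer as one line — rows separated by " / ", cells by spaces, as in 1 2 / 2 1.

2 1 6 3 5 7 4 / 1 2 5 6 4 3 7 / 7 3 4 2 1 5 6 / 3 7 2 4 6 1 5 / 5 4 1 7 2 6 3 / 6 5 7 1 3 4 2 / 4 6 3 5 7 2 1

row 5 has {1,2,3,6}; column 2 has {1,5,7} — only 4 is left for (r5,c2).
row 6 has {1,5}; column 5 has {2,4,6,7} — only 3 is left for (r6,c5).
row 6 has {1,3,5}; column 6 has {2,6,7} — only 4 is left for (r6,c6).
row 1 has {1,6,7}; column 5 has {2,3,4,6,7} — only 5 is left for (r1,c5).
row 3 has {6}; column 5 has {2,3,4,5,6,7} — only 1 is left for (r3,c5).
row 6 has {1,3,4,5}; column 3 has {1,2,6} — only 7 is left for (r6,c3).
row 6 has {1,3,4,5,7}; column 7 has {1,3,6} — only 2 is left for (r6,c7).
row 1 has {1,5,6,7}; column 7 has {1,2,3,6} — only 4 is left for (r1,c7).
row 4 has {2,3,6,7}; column 7 has {1,2,3,4,6} — only 5 is left for (r4,c7).
row 6 has {1,2,3,4,5,7}; column 1 has {3} — only 6 is left for (r6,c1).
row 1 has {1,4,5,6,7}; column 1 has {3,6} — only 2 is left for (r1,c1).
row 1 has {1,2,4,5,6,7}; column 4 has {1,6} — only 3 is left for (r1,c4).
row 2 has {4,6}; column 7 has {1,2,3,4,5,6} — only 7 is left for (r2,c7).
row 4 has {2,3,5,6,7}; column 4 has {1,3,6} — only 4 is left for (r4,c4).
row 4 has {2,3,4,5,6,7}; column 6 has {2,4,6,7} — only 1 is left for (r4,c6).
row 7 has {1,2,7}; column 4 has {1,3,4,6} — only 5 is left for (r7,c4).
row 5 has {1,2,3,4,6}; column 4 has {1,3,4,5,6} — only 7 is left for (r5,c4).
row 7 has {1,2,5,7}; column 1 has {2,3,6} — only 4 is left for (r7,c1).
row 7 has {1,2,4,5,7}; column 3 has {1,2,6,7} — only 3 is left for (r7,c3).
row 2 has {4,6,7}; column 3 has {1,2,3,6,7} — only 5 is left for (r2,c3).
row 2 has {4,5,6,7}; column 6 has {1,2,4,6,7} — only 3 is left for (r2,c6).
row 3 has {1,6}; column 3 has {1,2,3,5,6,7} — only 4 is left for (r3,c3).
row 3 has {1,4,6}; column 4 has {1,3,4,5,6,7} — only 2 is left for (r3,c4).
row 3 has {1,2,4,6}; column 6 has {1,2,3,4,6,7} — only 5 is left for (r3,c6).
row 5 has {1,2,3,4,6,7}; column 1 has {2,3,4,6} — only 5 is left for (r5,c1).
row 7 has {1,2,3,4,5,7}; column 2 has {1,4,5,7} — only 6 is left for (r7,c2).
row 2 has {3,4,5,6,7}; column 1 has {2,3,4,5,6} — only 1 is left for (r2,c1).
row 2 has {1,3,4,5,6,7}; column 2 has {1,4,5,6,7} — only 2 is left for (r2,c2).
row 3 has {1,2,4,5,6}; column 1 has {1,2,3,4,5,6} — only 7 is left for (r3,c1).
row 3 has {1,2,4,5,6,7}; column 2 has {1,2,4,5,6,7} — only 3 is left for (r3,c2).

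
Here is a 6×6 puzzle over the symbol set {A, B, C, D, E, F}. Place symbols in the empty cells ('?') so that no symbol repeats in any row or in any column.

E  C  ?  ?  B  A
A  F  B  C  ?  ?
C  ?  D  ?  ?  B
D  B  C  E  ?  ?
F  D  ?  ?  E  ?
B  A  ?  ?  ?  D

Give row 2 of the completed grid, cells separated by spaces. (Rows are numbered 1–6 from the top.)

A F B C D E

(r1,c3) = F
(r1,c4) = D
(r2,c5) = D
(r2,c6) = E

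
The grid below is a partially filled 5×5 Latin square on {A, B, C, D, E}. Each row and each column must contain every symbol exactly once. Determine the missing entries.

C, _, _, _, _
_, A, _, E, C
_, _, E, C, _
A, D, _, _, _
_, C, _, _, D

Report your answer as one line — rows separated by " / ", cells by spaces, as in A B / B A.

row 3 has {C,E}; column 2 has {A,C,D} — only B is left for (r3,c2).
row 3 has {B,C,E}; column 5 has {C,D} — only A is left for (r3,c5).
row 4 has {A,D}; column 4 has {C,E} — only B is left for (r4,c4).
row 4 has {A,B,D}; column 5 has {A,C,D} — only E is left for (r4,c5).
row 5 has {C,D}; column 4 has {B,C,E} — only A is left for (r5,c4).
row 1 has {C}; column 2 has {A,B,C,D} — only E is left for (r1,c2).
row 1 has {C,E}; column 4 has {A,B,C,E} — only D is left for (r1,c4).
row 1 has {C,D,E}; column 5 has {A,C,D,E} — only B is left for (r1,c5).
row 3 has {A,B,C,E}; column 1 has {A,C} — only D is left for (r3,c1).
row 4 has {A,B,D,E}; column 3 has {E} — only C is left for (r4,c3).
row 5 has {A,C,D}; column 3 has {C,E} — only B is left for (r5,c3).
row 1 has {B,C,D,E}; column 3 has {B,C,E} — only A is left for (r1,c3).
row 2 has {A,C,E}; column 1 has {A,C,D} — only B is left for (r2,c1).
row 2 has {A,B,C,E}; column 3 has {A,B,C,E} — only D is left for (r2,c3).
row 5 has {A,B,C,D}; column 1 has {A,B,C,D} — only E is left for (r5,c1).

C E A D B / B A D E C / D B E C A / A D C B E / E C B A D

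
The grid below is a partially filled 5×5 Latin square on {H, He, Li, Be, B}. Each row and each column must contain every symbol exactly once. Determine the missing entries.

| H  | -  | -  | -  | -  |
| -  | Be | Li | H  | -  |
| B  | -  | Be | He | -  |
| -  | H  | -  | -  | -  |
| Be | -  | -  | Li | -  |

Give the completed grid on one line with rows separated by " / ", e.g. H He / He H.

Cell (r2,c1): row 2 has {H,Li,Be}; column 1 has {H,Be,B} → He.
Cell (r2,c5): row 2 has {H,He,Li,Be}; column 5 is empty so far → B.
Cell (r3,c2): row 3 has {He,Be,B}; column 2 has {H,Be} → Li.
Cell (r3,c5): row 3 has {He,Li,Be,B}; column 5 has {B} → H.
Cell (r4,c1): row 4 has {H}; column 1 has {H,He,Be,B} → Li.
Cell (r5,c5): row 5 has {Li,Be}; column 5 has {H,B} → He.
Cell (r4,c5): row 4 has {H,Li}; column 5 has {H,He,B} → Be.
Cell (r5,c2): row 5 has {He,Li,Be}; column 2 has {H,Li,Be} → B.
Cell (r5,c3): row 5 has {He,Li,Be,B}; column 3 has {Li,Be} → H.
Cell (r1,c2): row 1 has {H}; column 2 has {H,Li,Be,B} → He.
Cell (r1,c3): row 1 has {H,He}; column 3 has {H,Li,Be} → B.
Cell (r1,c4): row 1 has {H,He,B}; column 4 has {H,He,Li} → Be.
Cell (r1,c5): row 1 has {H,He,Be,B}; column 5 has {H,He,Be,B} → Li.
Cell (r4,c3): row 4 has {H,Li,Be}; column 3 has {H,Li,Be,B} → He.
Cell (r4,c4): row 4 has {H,He,Li,Be}; column 4 has {H,He,Li,Be} → B.

H He B Be Li / He Be Li H B / B Li Be He H / Li H He B Be / Be B H Li He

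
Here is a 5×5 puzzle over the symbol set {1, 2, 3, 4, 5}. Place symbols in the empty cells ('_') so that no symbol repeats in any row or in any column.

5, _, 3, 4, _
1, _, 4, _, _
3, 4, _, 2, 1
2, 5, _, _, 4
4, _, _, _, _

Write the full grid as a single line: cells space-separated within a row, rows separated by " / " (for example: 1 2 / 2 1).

At row 1, column 5: row 1 has {3,4,5}; column 5 has {1,4}; that leaves 2.
At row 3, column 3: row 3 has {1,2,3,4}; column 3 has {3,4}; that leaves 5.
At row 4, column 3: row 4 has {2,4,5}; column 3 has {3,4,5}; that leaves 1.
At row 4, column 4: row 4 has {1,2,4,5}; column 4 has {2,4}; that leaves 3.
At row 5, column 3: row 5 has {4}; column 3 has {1,3,4,5}; that leaves 2.
At row 1, column 2: row 1 has {2,3,4,5}; column 2 has {4,5}; that leaves 1.
At row 2, column 4: row 2 has {1,4}; column 4 has {2,3,4}; that leaves 5.
At row 2, column 5: row 2 has {1,4,5}; column 5 has {1,2,4}; that leaves 3.
At row 5, column 2: row 5 has {2,4}; column 2 has {1,4,5}; that leaves 3.
At row 5, column 4: row 5 has {2,3,4}; column 4 has {2,3,4,5}; that leaves 1.
At row 5, column 5: row 5 has {1,2,3,4}; column 5 has {1,2,3,4}; that leaves 5.
At row 2, column 2: row 2 has {1,3,4,5}; column 2 has {1,3,4,5}; that leaves 2.

5 1 3 4 2 / 1 2 4 5 3 / 3 4 5 2 1 / 2 5 1 3 4 / 4 3 2 1 5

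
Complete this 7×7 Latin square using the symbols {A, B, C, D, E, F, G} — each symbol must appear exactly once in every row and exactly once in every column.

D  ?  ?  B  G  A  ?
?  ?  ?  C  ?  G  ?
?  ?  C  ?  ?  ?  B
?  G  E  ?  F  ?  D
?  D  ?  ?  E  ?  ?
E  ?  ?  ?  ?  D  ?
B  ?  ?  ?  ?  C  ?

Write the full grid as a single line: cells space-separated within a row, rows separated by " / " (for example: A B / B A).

D C F B G A E / F E D C B G A / G F C D A E B / C G E A F B D / A D B G E F C / E B A F C D G / B A G E D C F

(r1,c3) = F
(r4,c4) = A
(r4,c6) = B
(r5,c6) = F
(r3,c6) = E
(r4,c1) = C
(r5,c4) = G
(r6,c4) = F
(r3,c4) = D
(r3,c5) = A
(r5,c1) = A
(r5,c3) = B
(r5,c7) = C
(r7,c4) = E
(r7,c5) = D
(r1,c7) = E
(r2,c1) = F
(r2,c5) = B
(r2,c7) = A
(r3,c1) = G
(r3,c2) = F
(r6,c5) = C
(r6,c7) = G
(r7,c2) = A
(r7,c3) = G
(r7,c7) = F
(r1,c2) = C
(r2,c2) = E
(r2,c3) = D
(r6,c2) = B
(r6,c3) = A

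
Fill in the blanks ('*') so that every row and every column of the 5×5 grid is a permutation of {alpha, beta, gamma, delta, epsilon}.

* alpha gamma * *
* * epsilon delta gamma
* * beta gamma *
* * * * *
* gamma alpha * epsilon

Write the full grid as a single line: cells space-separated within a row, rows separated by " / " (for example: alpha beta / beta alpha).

beta alpha gamma epsilon delta / alpha beta epsilon delta gamma / epsilon delta beta gamma alpha / gamma epsilon delta alpha beta / delta gamma alpha beta epsilon

At row 2, column 2: row 2 has {gamma,delta,epsilon}; column 2 has {alpha,gamma}; that leaves beta.
At row 4, column 3: row 4 is empty so far; column 3 has {alpha,beta,gamma,epsilon}; that leaves delta.
At row 5, column 4: row 5 has {alpha,gamma,epsilon}; column 4 has {gamma,delta}; that leaves beta.
At row 1, column 4: row 1 has {alpha,gamma}; column 4 has {beta,gamma,delta}; that leaves epsilon.
At row 2, column 1: row 2 has {beta,gamma,delta,epsilon}; column 1 is empty so far; that leaves alpha.
At row 4, column 2: row 4 has {delta}; column 2 has {alpha,beta,gamma}; that leaves epsilon.
At row 4, column 4: row 4 has {delta,epsilon}; column 4 has {beta,gamma,delta,epsilon}; that leaves alpha.
At row 4, column 5: row 4 has {alpha,delta,epsilon}; column 5 has {gamma,epsilon}; that leaves beta.
At row 5, column 1: row 5 has {alpha,beta,gamma,epsilon}; column 1 has {alpha}; that leaves delta.
At row 1, column 1: row 1 has {alpha,gamma,epsilon}; column 1 has {alpha,delta}; that leaves beta.
At row 1, column 5: row 1 has {alpha,beta,gamma,epsilon}; column 5 has {beta,gamma,epsilon}; that leaves delta.
At row 3, column 1: row 3 has {beta,gamma}; column 1 has {alpha,beta,delta}; that leaves epsilon.
At row 3, column 2: row 3 has {beta,gamma,epsilon}; column 2 has {alpha,beta,gamma,epsilon}; that leaves delta.
At row 3, column 5: row 3 has {beta,gamma,delta,epsilon}; column 5 has {beta,gamma,delta,epsilon}; that leaves alpha.
At row 4, column 1: row 4 has {alpha,beta,delta,epsilon}; column 1 has {alpha,beta,delta,epsilon}; that leaves gamma.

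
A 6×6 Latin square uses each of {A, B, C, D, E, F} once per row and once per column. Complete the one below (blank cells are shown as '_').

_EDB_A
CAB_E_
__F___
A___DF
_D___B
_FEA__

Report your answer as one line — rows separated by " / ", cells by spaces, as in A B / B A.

row 1 has {A,B,D,E}; column 1 has {A,C} — only F is left for (r1,c1).
row 1 has {A,B,D,E,F}; column 5 has {D,E} — only C is left for (r1,c5).
row 2 has {A,B,C,E}; column 6 has {A,B,F} — only D is left for (r2,c6).
row 4 has {A,D,F}; column 3 has {B,D,E,F} — only C is left for (r4,c3).
row 4 has {A,C,D,F}; column 4 has {A,B} — only E is left for (r4,c4).
row 5 has {B,D}; column 1 has {A,C,F} — only E is left for (r5,c1).
row 5 has {B,D,E}; column 3 has {B,C,D,E,F} — only A is left for (r5,c3).
row 5 has {A,B,D,E}; column 5 has {C,D,E} — only F is left for (r5,c5).
row 6 has {A,E,F}; column 5 has {C,D,E,F} — only B is left for (r6,c5).
row 6 has {A,B,E,F}; column 6 has {A,B,D,F} — only C is left for (r6,c6).
row 2 has {A,B,C,D,E}; column 4 has {A,B,E} — only F is left for (r2,c4).
row 3 has {F}; column 5 has {B,C,D,E,F} — only A is left for (r3,c5).
row 3 has {A,F}; column 6 has {A,B,C,D,F} — only E is left for (r3,c6).
row 4 has {A,C,D,E,F}; column 2 has {A,D,E,F} — only B is left for (r4,c2).
row 5 has {A,B,D,E,F}; column 4 has {A,B,E,F} — only C is left for (r5,c4).
row 6 has {A,B,C,E,F}; column 1 has {A,C,E,F} — only D is left for (r6,c1).
row 3 has {A,E,F}; column 1 has {A,C,D,E,F} — only B is left for (r3,c1).
row 3 has {A,B,E,F}; column 2 has {A,B,D,E,F} — only C is left for (r3,c2).
row 3 has {A,B,C,E,F}; column 4 has {A,B,C,E,F} — only D is left for (r3,c4).

F E D B C A / C A B F E D / B C F D A E / A B C E D F / E D A C F B / D F E A B C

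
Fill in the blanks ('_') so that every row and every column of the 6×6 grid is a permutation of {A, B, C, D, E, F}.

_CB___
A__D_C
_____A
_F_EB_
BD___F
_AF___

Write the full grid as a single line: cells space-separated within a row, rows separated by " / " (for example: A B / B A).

D C B F A E / A B E D F C / F E D B C A / C F A E B D / B D C A E F / E A F C D B

(r2,c3) = E
(r2,c5) = F
(r4,c6) = D
(r1,c6) = E
(r2,c2) = B
(r3,c2) = E
(r4,c1) = C
(r4,c3) = A
(r5,c3) = C
(r5,c4) = A
(r5,c5) = E
(r6,c6) = B
(r1,c4) = F
(r3,c3) = D
(r3,c5) = C
(r6,c4) = C
(r6,c5) = D
(r1,c1) = D
(r1,c5) = A
(r3,c1) = F
(r3,c4) = B
(r6,c1) = E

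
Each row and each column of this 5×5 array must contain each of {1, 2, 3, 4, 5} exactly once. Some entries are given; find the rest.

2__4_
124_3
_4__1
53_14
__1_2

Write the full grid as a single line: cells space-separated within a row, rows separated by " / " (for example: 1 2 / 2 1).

2 1 3 4 5 / 1 2 4 5 3 / 3 4 5 2 1 / 5 3 2 1 4 / 4 5 1 3 2

(r1,c5) = 5
(r2,c4) = 5
(r3,c1) = 3
(r3,c4) = 2
(r4,c3) = 2
(r5,c1) = 4
(r5,c2) = 5
(r5,c4) = 3
(r1,c2) = 1
(r1,c3) = 3
(r3,c3) = 5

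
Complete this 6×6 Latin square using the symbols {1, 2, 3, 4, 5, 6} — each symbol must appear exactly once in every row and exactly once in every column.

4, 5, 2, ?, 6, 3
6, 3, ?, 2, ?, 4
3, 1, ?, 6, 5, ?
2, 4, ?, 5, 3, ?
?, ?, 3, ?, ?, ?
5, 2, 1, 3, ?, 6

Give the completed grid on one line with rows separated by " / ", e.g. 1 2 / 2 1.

4 5 2 1 6 3 / 6 3 5 2 1 4 / 3 1 4 6 5 2 / 2 4 6 5 3 1 / 1 6 3 4 2 5 / 5 2 1 3 4 6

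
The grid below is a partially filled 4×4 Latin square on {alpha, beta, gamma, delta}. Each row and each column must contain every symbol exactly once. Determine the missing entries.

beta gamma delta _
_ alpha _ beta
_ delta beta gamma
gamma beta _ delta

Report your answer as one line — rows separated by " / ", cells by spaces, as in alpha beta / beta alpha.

beta gamma delta alpha / delta alpha gamma beta / alpha delta beta gamma / gamma beta alpha delta

(r1,c4) = alpha
(r2,c1) = delta
(r2,c3) = gamma
(r3,c1) = alpha
(r4,c3) = alpha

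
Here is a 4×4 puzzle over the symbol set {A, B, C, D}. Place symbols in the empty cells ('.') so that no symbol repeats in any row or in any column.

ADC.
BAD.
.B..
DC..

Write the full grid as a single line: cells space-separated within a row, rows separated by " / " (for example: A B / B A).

A D C B / B A D C / C B A D / D C B A

row 1 has {A,C,D}; column 4 is empty so far — only B is left for (r1,c4).
row 2 has {A,B,D}; column 4 has {B} — only C is left for (r2,c4).
row 3 has {B}; column 1 has {A,B,D} — only C is left for (r3,c1).
row 3 has {B,C}; column 3 has {C,D} — only A is left for (r3,c3).
row 3 has {A,B,C}; column 4 has {B,C} — only D is left for (r3,c4).
row 4 has {C,D}; column 3 has {A,C,D} — only B is left for (r4,c3).
row 4 has {B,C,D}; column 4 has {B,C,D} — only A is left for (r4,c4).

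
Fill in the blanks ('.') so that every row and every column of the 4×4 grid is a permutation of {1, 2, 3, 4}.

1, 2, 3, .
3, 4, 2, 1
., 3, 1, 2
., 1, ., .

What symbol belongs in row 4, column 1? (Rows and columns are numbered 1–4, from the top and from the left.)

2

(r1,c4): row 1 has {1,2,3}; column 4 has {1,2}, so it must be 4.
(r3,c1): row 3 has {1,2,3}; column 1 has {1,3}, so it must be 4.
(r4,c1): row 4 has {1}; column 1 has {1,3,4}, so it must be 2.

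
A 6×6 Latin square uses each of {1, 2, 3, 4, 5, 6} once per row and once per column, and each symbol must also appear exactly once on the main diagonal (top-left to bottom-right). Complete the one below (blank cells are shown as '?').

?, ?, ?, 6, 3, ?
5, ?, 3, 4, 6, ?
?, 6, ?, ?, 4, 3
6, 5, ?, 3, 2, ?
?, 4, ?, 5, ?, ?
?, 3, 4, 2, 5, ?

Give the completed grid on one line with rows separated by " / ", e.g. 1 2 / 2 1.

At row 3, column 4: row 3 has {3,4,6}; column 4 has {2,3,4,5,6}; that leaves 1.
At row 4, column 3: row 4 has {2,3,5,6}; column 3 has {3,4}; that leaves 1.
At row 4, column 6: row 4 has {1,2,3,5,6}; column 6 has {3}; that leaves 4.
At row 5, column 5: row 5 has {4,5}; column 5 has {2,3,4,5,6}; the diagonal has {3}; that leaves 1.
At row 6, column 1: row 6 has {2,3,4,5}; column 1 has {5,6}; that leaves 1.
At row 6, column 6: row 6 has {1,2,3,4,5}; column 6 has {3,4}; the diagonal has {1,3}; that leaves 6.
At row 2, column 2: row 2 has {3,4,5,6}; column 2 has {3,4,5,6}; the diagonal has {1,3,6}; that leaves 2.
At row 2, column 6: row 2 has {2,3,4,5,6}; column 6 has {3,4,6}; that leaves 1.
At row 3, column 1: row 3 has {1,3,4,6}; column 1 has {1,5,6}; that leaves 2.
At row 3, column 3: row 3 has {1,2,3,4,6}; column 3 has {1,3,4}; the diagonal has {1,2,3,6}; that leaves 5.
At row 5, column 1: row 5 has {1,4,5}; column 1 has {1,2,5,6}; that leaves 3.
At row 5, column 6: row 5 has {1,3,4,5}; column 6 has {1,3,4,6}; that leaves 2.
At row 1, column 1: row 1 has {3,6}; column 1 has {1,2,3,5,6}; the diagonal has {1,2,3,5,6}; that leaves 4.
At row 1, column 2: row 1 has {3,4,6}; column 2 has {2,3,4,5,6}; that leaves 1.
At row 1, column 3: row 1 has {1,3,4,6}; column 3 has {1,3,4,5}; that leaves 2.
At row 1, column 6: row 1 has {1,2,3,4,6}; column 6 has {1,2,3,4,6}; that leaves 5.
At row 5, column 3: row 5 has {1,2,3,4,5}; column 3 has {1,2,3,4,5}; that leaves 6.

4 1 2 6 3 5 / 5 2 3 4 6 1 / 2 6 5 1 4 3 / 6 5 1 3 2 4 / 3 4 6 5 1 2 / 1 3 4 2 5 6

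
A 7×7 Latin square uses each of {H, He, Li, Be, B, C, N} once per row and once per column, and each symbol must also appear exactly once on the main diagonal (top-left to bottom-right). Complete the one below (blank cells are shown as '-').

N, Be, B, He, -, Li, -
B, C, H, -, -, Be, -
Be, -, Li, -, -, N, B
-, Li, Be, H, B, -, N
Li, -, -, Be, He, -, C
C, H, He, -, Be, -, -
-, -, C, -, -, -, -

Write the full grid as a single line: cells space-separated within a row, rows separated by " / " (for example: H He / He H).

N Be B He C Li H / B C H Li N Be He / Be He Li C H N B / He Li Be H B C N / Li B N Be He H C / C H He N Be B Li / H N C B Li He Be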